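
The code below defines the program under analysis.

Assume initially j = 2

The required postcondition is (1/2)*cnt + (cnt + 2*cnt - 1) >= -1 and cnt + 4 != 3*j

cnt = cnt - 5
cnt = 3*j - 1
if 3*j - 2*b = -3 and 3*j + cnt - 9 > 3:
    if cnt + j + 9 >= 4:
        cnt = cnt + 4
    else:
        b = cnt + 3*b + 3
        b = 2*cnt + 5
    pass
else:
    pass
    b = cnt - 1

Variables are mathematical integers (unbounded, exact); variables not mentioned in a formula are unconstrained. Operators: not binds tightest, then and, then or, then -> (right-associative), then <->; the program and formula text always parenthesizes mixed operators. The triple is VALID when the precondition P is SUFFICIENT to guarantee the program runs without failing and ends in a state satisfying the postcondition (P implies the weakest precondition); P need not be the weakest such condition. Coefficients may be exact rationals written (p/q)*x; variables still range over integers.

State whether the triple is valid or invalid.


Working backward. After the program, the postcondition (1/2)*cnt + (cnt + 2*cnt - 1) >= -1 and cnt + 4 != 3*j must hold; in canonical form it is (7/2)*cnt >= 0 and cnt != 3*j - 4.
Then branch requires (cnt + j >= -5 -> ((7/2)*cnt >= -14 and cnt != 3*j - 8)) and ((not (cnt + j >= -5)) -> ((7/2)*cnt >= 0 and cnt != 3*j - 4)); else branch requires (7/2)*cnt >= 0 and cnt != 3*j - 4.
Before the if: ((3*j = 2*b - 3 and cnt + 3*j > 12) -> ((cnt + j >= -5 -> ((7/2)*cnt >= -14 and cnt != 3*j - 8)) and ((not (cnt + j >= -5)) -> ((7/2)*cnt >= 0 and cnt != 3*j - 4)))) and ((not (3*j = 2*b - 3 and cnt + 3*j > 12)) -> ((7/2)*cnt >= 0 and cnt != 3*j - 4))
Before cnt := 3*j - 1: ((3*j = 2*b - 3 and 6*j > 13) -> ((4*j >= -4 -> (21/2)*j >= -21/2) and ((not (4*j >= -4)) -> (21/2)*j >= 7/2))) and ((not (3*j = 2*b - 3 and 6*j > 13)) -> (21/2)*j >= 7/2)
Before cnt := cnt - 5: ((3*j = 2*b - 3 and 6*j > 13) -> ((4*j >= -4 -> (21/2)*j >= -21/2) and ((not (4*j >= -4)) -> (21/2)*j >= 7/2))) and ((not (3*j = 2*b - 3 and 6*j > 13)) -> (21/2)*j >= 7/2)
The weakest precondition is ((3*j = 2*b - 3 and 6*j > 13) -> ((4*j >= -4 -> (21/2)*j >= -21/2) and ((not (4*j >= -4)) -> (21/2)*j >= 7/2))) and ((not (3*j = 2*b - 3 and 6*j > 13)) -> (21/2)*j >= 7/2).
Check whether j = 2 implies it.
Every state satisfying the precondition satisfies the weakest precondition: the implication holds.
Answer: valid


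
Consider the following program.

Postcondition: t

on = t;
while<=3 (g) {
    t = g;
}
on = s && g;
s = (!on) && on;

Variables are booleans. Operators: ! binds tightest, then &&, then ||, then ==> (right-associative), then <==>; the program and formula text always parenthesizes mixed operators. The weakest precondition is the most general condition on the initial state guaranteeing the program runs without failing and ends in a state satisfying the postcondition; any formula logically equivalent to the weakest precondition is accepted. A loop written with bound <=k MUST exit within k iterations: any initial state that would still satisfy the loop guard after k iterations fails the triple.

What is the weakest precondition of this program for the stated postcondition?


Working backward. After the program, t must hold.
Before s := (!on) && on: t
Before on := s && g: t
Before the loop (bound <=3), unroll the exhaustion recursion (WP_0 = exit-now case; WP_j = one more guarded iteration, up to j = 3):
  WP_0: (!g) && t
  WP_1: (!g) && ((!g) ==> t)
  WP_2: (g ==> ((!g) && ((!g) ==> g))) && ((!g) ==> t)
  WP_3: (g ==> ((g ==> ((!g) && ((!g) ==> g))) && ((!g) ==> g))) && ((!g) ==> t)
So before the loop: (g ==> ((g ==> ((!g) && ((!g) ==> g))) && ((!g) ==> g))) && ((!g) ==> t)
Before on := t: (g ==> ((g ==> ((!g) && ((!g) ==> g))) && ((!g) ==> g))) && ((!g) ==> t)
Answer: WP = (g ==> ((g ==> ((!g) && ((!g) ==> g))) && ((!g) ==> g))) && ((!g) ==> t)


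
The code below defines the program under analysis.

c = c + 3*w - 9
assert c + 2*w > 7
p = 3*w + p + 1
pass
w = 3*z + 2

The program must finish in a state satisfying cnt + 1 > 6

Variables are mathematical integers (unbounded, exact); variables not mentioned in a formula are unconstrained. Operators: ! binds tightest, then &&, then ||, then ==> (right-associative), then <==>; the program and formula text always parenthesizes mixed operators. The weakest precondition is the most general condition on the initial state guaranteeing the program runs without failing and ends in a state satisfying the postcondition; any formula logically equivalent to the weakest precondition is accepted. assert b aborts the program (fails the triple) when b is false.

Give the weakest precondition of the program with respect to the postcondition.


Working backward. After the program, the postcondition cnt + 1 > 6 must hold; in canonical form it is cnt > 5.
Before w := 3*z + 2: cnt > 5
Before skip: cnt > 5
Before p := 3*w + p + 1: cnt > 5
Before assert c + 2*w > 7: c + 2*w > 7 && cnt > 5
Before c := c + 3*w - 9: c + 5*w > 16 && cnt > 5
Answer: WP = c + 5*w > 16 && cnt > 5


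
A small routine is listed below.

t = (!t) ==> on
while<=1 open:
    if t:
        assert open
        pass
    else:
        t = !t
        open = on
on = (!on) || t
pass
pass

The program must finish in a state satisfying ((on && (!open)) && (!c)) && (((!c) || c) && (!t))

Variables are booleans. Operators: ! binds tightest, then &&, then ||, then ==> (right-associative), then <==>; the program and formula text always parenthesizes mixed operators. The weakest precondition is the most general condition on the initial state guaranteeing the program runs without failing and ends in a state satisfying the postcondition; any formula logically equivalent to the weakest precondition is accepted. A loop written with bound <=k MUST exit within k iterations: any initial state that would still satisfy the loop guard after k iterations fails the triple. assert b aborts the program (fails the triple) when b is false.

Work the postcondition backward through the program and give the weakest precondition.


Working backward. After the program, the postcondition ((on && (!open)) && (!c)) && (((!c) || c) && (!t)) must hold; in canonical form it is on && (!open) && (!c) && (!t).
Before skip: on && (!open) && (!c) && (!t)
Before skip: on && (!open) && (!c) && (!t)
Before on := (!on) || t: ((!on) || t) && (!open) && (!c) && (!t)
Before the loop (bound <=1), unroll the exhaustion recursion (WP_0 = exit-now case; WP_j = one more guarded iteration, up to j = 1):
  WP_0: (!open) && ((!on) || t) && (!c) && (!t)
  WP_1: (open ==> ((!t) && ((!t) ==> ((!on) && ((!on) || (!t)) && (!c) && t)))) && ((!open) ==> (((!on) || t) && (!open) && (!c) && (!t)))
So before the loop: (open ==> ((!t) && ((!t) ==> ((!on) && ((!on) || (!t)) && (!c) && t)))) && ((!open) ==> (((!on) || t) && (!open) && (!c) && (!t)))
Before t := (!t) ==> on: (open ==> ((!((!t) ==> on)) && ((!((!t) ==> on)) ==> ((!on) && ((!on) || (!((!t) ==> on))) && (!c) && ((!t) ==> on))))) && ((!open) ==> (((!on) || ((!t) ==> on)) && (!open) && (!c) && (!((!t) ==> on))))
Answer: WP = (open ==> ((!((!t) ==> on)) && ((!((!t) ==> on)) ==> ((!on) && ((!on) || (!((!t) ==> on))) && (!c) && ((!t) ==> on))))) && ((!open) ==> (((!on) || ((!t) ==> on)) && (!open) && (!c) && (!((!t) ==> on))))


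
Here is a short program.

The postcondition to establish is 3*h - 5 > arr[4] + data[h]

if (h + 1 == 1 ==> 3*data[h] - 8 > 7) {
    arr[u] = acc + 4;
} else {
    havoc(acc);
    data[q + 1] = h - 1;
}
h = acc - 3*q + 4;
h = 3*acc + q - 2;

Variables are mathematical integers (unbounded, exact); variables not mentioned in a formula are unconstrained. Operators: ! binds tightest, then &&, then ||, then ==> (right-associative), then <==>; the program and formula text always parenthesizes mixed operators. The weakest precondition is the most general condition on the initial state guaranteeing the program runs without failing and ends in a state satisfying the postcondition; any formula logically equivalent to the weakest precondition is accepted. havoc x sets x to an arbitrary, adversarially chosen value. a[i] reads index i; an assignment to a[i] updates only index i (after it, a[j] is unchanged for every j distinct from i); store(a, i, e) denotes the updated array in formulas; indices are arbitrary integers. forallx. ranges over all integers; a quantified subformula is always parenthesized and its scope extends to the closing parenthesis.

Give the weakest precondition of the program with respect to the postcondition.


Working backward. After the program, the postcondition 3*h - 5 > arr[4] + data[h] must hold; in canonical form it is 3*h > arr[4] + data[h] + 5.
Before h := 3*acc + q - 2: 9*acc + 3*q > arr[4] + data[3*acc + q - 2] + 11
Before h := acc - 3*q + 4: 9*acc + 3*q > arr[4] + data[3*acc + q - 2] + 11
Then branch requires 9*acc + 3*q > data[3*acc + q - 2] + store(arr, u, acc + 4)[4] + 11; else branch requires forall acc_1. 9*acc_1 + 3*q > arr[4] + store(data, q + 1, h - 1)[3*acc_1 + q - 2] + 11.
Before the if: ((h == 0 ==> 3*data[h] > 15) ==> 9*acc + 3*q > data[3*acc + q - 2] + store(arr, u, acc + 4)[4] + 11) && ((!(h == 0 ==> 3*data[h] > 15)) ==> (forall acc_1. 9*acc_1 + 3*q > arr[4] + store(data, q + 1, h - 1)[3*acc_1 + q - 2] + 11))
Answer: WP = ((h == 0 ==> 3*data[h] > 15) ==> 9*acc + 3*q > data[3*acc + q - 2] + store(arr, u, acc + 4)[4] + 11) && ((!(h == 0 ==> 3*data[h] > 15)) ==> (forall acc_1. 9*acc_1 + 3*q > arr[4] + store(data, q + 1, h - 1)[3*acc_1 + q - 2] + 11))


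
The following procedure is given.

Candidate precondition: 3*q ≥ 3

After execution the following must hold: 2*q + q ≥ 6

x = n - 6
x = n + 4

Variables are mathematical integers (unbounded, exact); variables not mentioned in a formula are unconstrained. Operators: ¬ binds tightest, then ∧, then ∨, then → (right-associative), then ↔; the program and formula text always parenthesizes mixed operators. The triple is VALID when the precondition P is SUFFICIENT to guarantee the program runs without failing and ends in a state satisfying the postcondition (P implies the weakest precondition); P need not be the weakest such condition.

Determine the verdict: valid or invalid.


Working backward. After the program, the postcondition 2*q + q ≥ 6 must hold; in canonical form it is 3*q ≥ 6.
Before x := n + 4: 3*q ≥ 6
Before x := n - 6: 3*q ≥ 6
The weakest precondition is 3*q ≥ 6.
Check whether 3*q ≥ 3 implies it.
Countermodel: at the initial state q = 1, the precondition holds but the weakest precondition fails.
Answer: invalid


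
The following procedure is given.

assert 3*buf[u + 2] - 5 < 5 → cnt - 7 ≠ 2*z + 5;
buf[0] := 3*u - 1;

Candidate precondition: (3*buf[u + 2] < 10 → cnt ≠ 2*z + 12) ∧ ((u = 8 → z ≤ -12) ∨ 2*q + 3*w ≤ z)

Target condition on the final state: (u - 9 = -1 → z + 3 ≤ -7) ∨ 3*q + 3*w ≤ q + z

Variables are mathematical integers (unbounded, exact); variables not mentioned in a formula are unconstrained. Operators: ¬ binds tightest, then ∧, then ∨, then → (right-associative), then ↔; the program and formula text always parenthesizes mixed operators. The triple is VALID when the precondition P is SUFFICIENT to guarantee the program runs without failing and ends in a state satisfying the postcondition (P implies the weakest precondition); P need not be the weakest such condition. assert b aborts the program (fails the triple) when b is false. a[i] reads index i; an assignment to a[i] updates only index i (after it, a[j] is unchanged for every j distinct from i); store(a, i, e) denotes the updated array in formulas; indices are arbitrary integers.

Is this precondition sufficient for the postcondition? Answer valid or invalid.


Working backward. After the program, the postcondition (u - 9 = -1 → z + 3 ≤ -7) ∨ 3*q + 3*w ≤ q + z must hold; in canonical form it is (u = 8 → z ≤ -10) ∨ 2*q + 3*w ≤ z.
Before buf[0] := 3*u - 1: (u = 8 → z ≤ -10) ∨ 2*q + 3*w ≤ z
Before assert 3*buf[u + 2] - 5 < 5 → cnt - 7 ≠ 2*z + 5: (3*buf[u + 2] < 10 → cnt ≠ 2*z + 12) ∧ ((u = 8 → z ≤ -10) ∨ 2*q + 3*w ≤ z)
The weakest precondition is (3*buf[u + 2] < 10 → cnt ≠ 2*z + 12) ∧ ((u = 8 → z ≤ -10) ∨ 2*q + 3*w ≤ z).
Check whether (3*buf[u + 2] < 10 → cnt ≠ 2*z + 12) ∧ ((u = 8 → z ≤ -12) ∨ 2*q + 3*w ≤ z) implies it.
Every state satisfying the precondition satisfies the weakest precondition: the implication holds.
Answer: valid


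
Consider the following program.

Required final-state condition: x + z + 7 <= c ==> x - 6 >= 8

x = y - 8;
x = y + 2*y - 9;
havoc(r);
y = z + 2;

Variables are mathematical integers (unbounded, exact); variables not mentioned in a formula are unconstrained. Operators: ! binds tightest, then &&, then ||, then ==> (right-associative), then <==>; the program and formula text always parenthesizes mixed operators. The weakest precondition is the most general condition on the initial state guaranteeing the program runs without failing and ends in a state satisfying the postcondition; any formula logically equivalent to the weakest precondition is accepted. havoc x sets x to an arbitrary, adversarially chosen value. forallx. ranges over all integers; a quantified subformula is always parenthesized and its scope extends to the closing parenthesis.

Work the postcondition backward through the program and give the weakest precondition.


Working backward. After the program, the postcondition x + z + 7 <= c ==> x - 6 >= 8 must hold; in canonical form it is x + z <= c - 7 ==> x >= 14.
Before y := z + 2: x + z <= c - 7 ==> x >= 14
Before havoc r: x + z <= c - 7 ==> x >= 14
Before x := y + 2*y - 9: 3*y + z <= c + 2 ==> 3*y >= 23
Before x := y - 8: 3*y + z <= c + 2 ==> 3*y >= 23
Answer: WP = 3*y + z <= c + 2 ==> 3*y >= 23


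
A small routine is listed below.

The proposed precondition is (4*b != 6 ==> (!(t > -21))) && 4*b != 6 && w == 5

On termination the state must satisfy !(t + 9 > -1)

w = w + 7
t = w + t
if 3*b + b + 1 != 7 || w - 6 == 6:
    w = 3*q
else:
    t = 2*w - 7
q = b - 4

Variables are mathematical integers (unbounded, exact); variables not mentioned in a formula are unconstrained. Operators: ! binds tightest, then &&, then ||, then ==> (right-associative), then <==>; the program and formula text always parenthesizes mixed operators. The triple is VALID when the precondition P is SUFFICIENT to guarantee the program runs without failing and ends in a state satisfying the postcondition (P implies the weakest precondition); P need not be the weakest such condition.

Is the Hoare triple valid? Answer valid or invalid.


Working backward. After the program, the postcondition !(t + 9 > -1) must hold; in canonical form it is !(t > -10).
Before q := b - 4: !(t > -10)
Then branch requires !(t > -10); else branch requires !(2*w > -3).
Before the if: ((4*b != 6 || w == 12) ==> (!(t > -10))) && ((!(4*b != 6 || w == 12)) ==> (!(2*w > -3)))
Before t := w + t: ((4*b != 6 || w == 12) ==> (!(t + w > -10))) && ((!(4*b != 6 || w == 12)) ==> (!(2*w > -3)))
Before w := w + 7: ((4*b != 6 || w == 5) ==> (!(t + w > -17))) && ((!(4*b != 6 || w == 5)) ==> (!(2*w > -17)))
The weakest precondition is ((4*b != 6 || w == 5) ==> (!(t + w > -17))) && ((!(4*b != 6 || w == 5)) ==> (!(2*w > -17))).
Check whether (4*b != 6 ==> (!(t > -21))) && 4*b != 6 && w == 5 implies it.
Countermodel: at the initial state b = 0, t = -21, w = 5, the precondition holds but the weakest precondition fails.
Answer: invalid


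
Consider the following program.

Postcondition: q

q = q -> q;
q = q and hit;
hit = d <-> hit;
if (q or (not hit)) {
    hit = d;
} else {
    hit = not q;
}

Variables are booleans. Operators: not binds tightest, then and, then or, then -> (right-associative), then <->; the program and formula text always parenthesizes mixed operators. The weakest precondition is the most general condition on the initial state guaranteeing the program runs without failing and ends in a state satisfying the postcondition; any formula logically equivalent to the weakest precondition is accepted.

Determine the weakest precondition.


Working backward. After the program, q must hold.
Then branch requires q; else branch requires q.
Before the if: ((q or (not hit)) -> q) and ((not (q or (not hit))) -> q)
Before hit := d <-> hit: ((q or (not (d <-> hit))) -> q) and ((not (q or (not (d <-> hit)))) -> q)
Before q := q and hit: (((q and hit) or (not (d <-> hit))) -> (q and hit)) and ((not ((q and hit) or (not (d <-> hit)))) -> (q and hit))
Before q := q -> q: ((hit or (not (d <-> hit))) -> hit) and ((not (hit or (not (d <-> hit)))) -> hit)
Answer: WP = ((hit or (not (d <-> hit))) -> hit) and ((not (hit or (not (d <-> hit)))) -> hit)


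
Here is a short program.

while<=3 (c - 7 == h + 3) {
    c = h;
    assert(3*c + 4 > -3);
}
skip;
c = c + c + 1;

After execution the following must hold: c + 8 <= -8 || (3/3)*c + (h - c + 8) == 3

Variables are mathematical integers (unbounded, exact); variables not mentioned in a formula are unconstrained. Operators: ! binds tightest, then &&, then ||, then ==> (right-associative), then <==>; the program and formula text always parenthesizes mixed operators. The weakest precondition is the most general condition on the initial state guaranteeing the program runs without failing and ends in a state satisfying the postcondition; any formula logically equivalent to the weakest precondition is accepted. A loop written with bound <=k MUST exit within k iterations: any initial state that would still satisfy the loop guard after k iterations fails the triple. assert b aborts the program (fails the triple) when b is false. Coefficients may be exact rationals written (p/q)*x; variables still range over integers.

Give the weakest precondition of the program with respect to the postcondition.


Working backward. After the program, the postcondition c + 8 <= -8 || (3/3)*c + (h - c + 8) == 3 must hold; in canonical form it is c <= -16 || h == -5.
Before c := c + c + 1: 2*c <= -17 || h == -5
Before skip: 2*c <= -17 || h == -5
Before the loop (bound <=3), unroll the exhaustion recursion (WP_0 = exit-now case; WP_j = one more guarded iteration, up to j = 3):
  WP_0: (!(c == h + 10)) && (2*c <= -17 || h == -5)
  WP_1: (c == h + 10 ==> (3*h > -7 && (2*h <= -17 || h == -5))) && ((!(c == h + 10)) ==> (2*c <= -17 || h == -5))
  WP_2: (c == h + 10 ==> (3*h > -7 && (2*h <= -17 || h == -5))) && ((!(c == h + 10)) ==> (2*c <= -17 || h == -5))
  WP_3: (c == h + 10 ==> (3*h > -7 && (2*h <= -17 || h == -5))) && ((!(c == h + 10)) ==> (2*c <= -17 || h == -5))
So before the loop: (c == h + 10 ==> (3*h > -7 && (2*h <= -17 || h == -5))) && ((!(c == h + 10)) ==> (2*c <= -17 || h == -5))
Answer: WP = (c == h + 10 ==> (3*h > -7 && (2*h <= -17 || h == -5))) && ((!(c == h + 10)) ==> (2*c <= -17 || h == -5))


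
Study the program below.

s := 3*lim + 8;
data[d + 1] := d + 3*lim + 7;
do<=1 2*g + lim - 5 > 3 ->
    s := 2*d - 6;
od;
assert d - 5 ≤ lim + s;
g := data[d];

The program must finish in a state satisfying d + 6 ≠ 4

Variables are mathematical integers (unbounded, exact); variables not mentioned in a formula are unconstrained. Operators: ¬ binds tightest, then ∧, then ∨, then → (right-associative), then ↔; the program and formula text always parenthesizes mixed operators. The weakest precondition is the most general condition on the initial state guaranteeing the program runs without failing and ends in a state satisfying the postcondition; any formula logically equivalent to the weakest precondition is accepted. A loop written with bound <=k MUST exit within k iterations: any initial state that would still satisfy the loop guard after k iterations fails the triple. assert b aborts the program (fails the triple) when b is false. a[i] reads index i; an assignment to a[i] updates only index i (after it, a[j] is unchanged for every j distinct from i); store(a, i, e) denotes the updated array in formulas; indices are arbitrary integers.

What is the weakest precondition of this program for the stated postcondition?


Working backward. After the program, the postcondition d + 6 ≠ 4 must hold; in canonical form it is d ≠ -2.
Before g := data[d]: d ≠ -2
Before assert d - 5 ≤ lim + s: d ≤ lim + s + 5 ∧ d ≠ -2
Before the loop (bound <=1), unroll the exhaustion recursion (WP_0 = exit-now case; WP_j = one more guarded iteration, up to j = 1):
  WP_0: (¬(2*g + lim > 8)) ∧ d ≤ lim + s + 5 ∧ d ≠ -2
  WP_1: (2*g + lim > 8 → ((¬(2*g + lim > 8)) ∧ d + lim ≥ 1 ∧ d ≠ -2)) ∧ ((¬(2*g + lim > 8)) → (d ≤ lim + s + 5 ∧ d ≠ -2))
So before the loop: (2*g + lim > 8 → ((¬(2*g + lim > 8)) ∧ d + lim ≥ 1 ∧ d ≠ -2)) ∧ ((¬(2*g + lim > 8)) → (d ≤ lim + s + 5 ∧ d ≠ -2))
Before data[d + 1] := d + 3*lim + 7: (2*g + lim > 8 → ((¬(2*g + lim > 8)) ∧ d + lim ≥ 1 ∧ d ≠ -2)) ∧ ((¬(2*g + lim > 8)) → (d ≤ lim + s + 5 ∧ d ≠ -2))
Before s := 3*lim + 8: (2*g + lim > 8 → ((¬(2*g + lim > 8)) ∧ d + lim ≥ 1 ∧ d ≠ -2)) ∧ ((¬(2*g + lim > 8)) → (d ≤ 4*lim + 13 ∧ d ≠ -2))
Answer: WP = (2*g + lim > 8 → ((¬(2*g + lim > 8)) ∧ d + lim ≥ 1 ∧ d ≠ -2)) ∧ ((¬(2*g + lim > 8)) → (d ≤ 4*lim + 13 ∧ d ≠ -2))


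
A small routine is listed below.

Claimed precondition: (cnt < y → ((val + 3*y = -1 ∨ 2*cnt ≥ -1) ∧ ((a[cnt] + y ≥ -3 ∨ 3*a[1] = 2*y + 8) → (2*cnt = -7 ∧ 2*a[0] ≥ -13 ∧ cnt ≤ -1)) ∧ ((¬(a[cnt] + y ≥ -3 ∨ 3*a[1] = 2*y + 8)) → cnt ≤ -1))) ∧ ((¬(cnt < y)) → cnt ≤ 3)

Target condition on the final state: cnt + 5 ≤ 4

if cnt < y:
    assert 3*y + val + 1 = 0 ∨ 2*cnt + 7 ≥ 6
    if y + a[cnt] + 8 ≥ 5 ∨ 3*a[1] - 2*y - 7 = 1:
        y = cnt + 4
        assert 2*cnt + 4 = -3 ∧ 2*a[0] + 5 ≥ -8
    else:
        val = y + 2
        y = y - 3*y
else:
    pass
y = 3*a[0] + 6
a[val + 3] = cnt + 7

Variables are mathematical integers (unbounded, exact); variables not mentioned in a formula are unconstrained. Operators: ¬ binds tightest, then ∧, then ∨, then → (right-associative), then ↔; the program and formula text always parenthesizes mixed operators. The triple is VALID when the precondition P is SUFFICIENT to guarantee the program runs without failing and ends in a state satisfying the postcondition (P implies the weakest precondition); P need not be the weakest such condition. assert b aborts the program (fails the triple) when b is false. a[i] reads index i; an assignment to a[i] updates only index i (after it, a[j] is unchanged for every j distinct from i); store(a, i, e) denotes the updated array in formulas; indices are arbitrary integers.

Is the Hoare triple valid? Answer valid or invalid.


Working backward. After the program, the postcondition cnt + 5 ≤ 4 must hold; in canonical form it is cnt ≤ -1.
Before a[val + 3] := cnt + 7: cnt ≤ -1
Before y := 3*a[0] + 6: cnt ≤ -1
Then branch requires (val + 3*y = -1 ∨ 2*cnt ≥ -1) ∧ ((a[cnt] + y ≥ -3 ∨ 3*a[1] = 2*y + 8) → (2*cnt = -7 ∧ 2*a[0] ≥ -13 ∧ cnt ≤ -1)) ∧ ((¬(a[cnt] + y ≥ -3 ∨ 3*a[1] = 2*y + 8)) → cnt ≤ -1); else branch requires cnt ≤ -1.
Before the if: (cnt < y → ((val + 3*y = -1 ∨ 2*cnt ≥ -1) ∧ ((a[cnt] + y ≥ -3 ∨ 3*a[1] = 2*y + 8) → (2*cnt = -7 ∧ 2*a[0] ≥ -13 ∧ cnt ≤ -1)) ∧ ((¬(a[cnt] + y ≥ -3 ∨ 3*a[1] = 2*y + 8)) → cnt ≤ -1))) ∧ ((¬(cnt < y)) → cnt ≤ -1)
The weakest precondition is (cnt < y → ((val + 3*y = -1 ∨ 2*cnt ≥ -1) ∧ ((a[cnt] + y ≥ -3 ∨ 3*a[1] = 2*y + 8) → (2*cnt = -7 ∧ 2*a[0] ≥ -13 ∧ cnt ≤ -1)) ∧ ((¬(a[cnt] + y ≥ -3 ∨ 3*a[1] = 2*y + 8)) → cnt ≤ -1))) ∧ ((¬(cnt < y)) → cnt ≤ -1).
Check whether (cnt < y → ((val + 3*y = -1 ∨ 2*cnt ≥ -1) ∧ ((a[cnt] + y ≥ -3 ∨ 3*a[1] = 2*y + 8) → (2*cnt = -7 ∧ 2*a[0] ≥ -13 ∧ cnt ≤ -1)) ∧ ((¬(a[cnt] + y ≥ -3 ∨ 3*a[1] = 2*y + 8)) → cnt ≤ -1))) ∧ ((¬(cnt < y)) → cnt ≤ 3) implies it.
Countermodel: at the initial state a = {[0] = 0, [1] = 0, elsewhere 0}, cnt = 0, val = 0, y = 0, the precondition holds but the weakest precondition fails.
Answer: invalid


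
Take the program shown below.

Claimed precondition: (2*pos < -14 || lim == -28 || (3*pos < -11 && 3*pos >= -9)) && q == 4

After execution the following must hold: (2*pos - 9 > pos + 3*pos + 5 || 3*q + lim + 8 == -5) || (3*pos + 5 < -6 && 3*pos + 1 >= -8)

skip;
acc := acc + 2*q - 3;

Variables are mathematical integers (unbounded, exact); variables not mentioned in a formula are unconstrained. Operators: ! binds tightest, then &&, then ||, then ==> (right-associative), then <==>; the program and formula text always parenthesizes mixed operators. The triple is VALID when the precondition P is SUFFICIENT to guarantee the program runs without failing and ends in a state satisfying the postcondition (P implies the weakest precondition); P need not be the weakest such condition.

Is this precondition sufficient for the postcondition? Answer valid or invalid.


Working backward. After the program, the postcondition (2*pos - 9 > pos + 3*pos + 5 || 3*q + lim + 8 == -5) || (3*pos + 5 < -6 && 3*pos + 1 >= -8) must hold; in canonical form it is 2*pos < -14 || lim + 3*q == -13 || (3*pos < -11 && 3*pos >= -9).
Before acc := acc + 2*q - 3: 2*pos < -14 || lim + 3*q == -13 || (3*pos < -11 && 3*pos >= -9)
Before skip: 2*pos < -14 || lim + 3*q == -13 || (3*pos < -11 && 3*pos >= -9)
The weakest precondition is 2*pos < -14 || lim + 3*q == -13 || (3*pos < -11 && 3*pos >= -9).
Check whether (2*pos < -14 || lim == -28 || (3*pos < -11 && 3*pos >= -9)) && q == 4 implies it.
Countermodel: at the initial state lim = -28, pos = -7, q = 4, the precondition holds but the weakest precondition fails.
Answer: invalid


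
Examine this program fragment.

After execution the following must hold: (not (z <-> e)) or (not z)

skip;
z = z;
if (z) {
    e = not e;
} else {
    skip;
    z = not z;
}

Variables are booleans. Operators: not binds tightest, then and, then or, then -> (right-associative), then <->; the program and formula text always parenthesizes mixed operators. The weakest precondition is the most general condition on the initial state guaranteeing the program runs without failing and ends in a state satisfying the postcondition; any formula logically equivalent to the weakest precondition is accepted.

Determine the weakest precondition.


Working backward. After the program, (not (z <-> e)) or (not z) must hold.
Then branch requires (not (z <-> (not e))) or (not z); else branch requires (not ((not z) <-> e)) or z.
Before the if: (z -> ((not (z <-> (not e))) or (not z))) and ((not z) -> ((not ((not z) <-> e)) or z))
Before z := z: (z -> ((not (z <-> (not e))) or (not z))) and ((not z) -> ((not ((not z) <-> e)) or z))
Before skip: (z -> ((not (z <-> (not e))) or (not z))) and ((not z) -> ((not ((not z) <-> e)) or z))
Answer: WP = (z -> ((not (z <-> (not e))) or (not z))) and ((not z) -> ((not ((not z) <-> e)) or z))


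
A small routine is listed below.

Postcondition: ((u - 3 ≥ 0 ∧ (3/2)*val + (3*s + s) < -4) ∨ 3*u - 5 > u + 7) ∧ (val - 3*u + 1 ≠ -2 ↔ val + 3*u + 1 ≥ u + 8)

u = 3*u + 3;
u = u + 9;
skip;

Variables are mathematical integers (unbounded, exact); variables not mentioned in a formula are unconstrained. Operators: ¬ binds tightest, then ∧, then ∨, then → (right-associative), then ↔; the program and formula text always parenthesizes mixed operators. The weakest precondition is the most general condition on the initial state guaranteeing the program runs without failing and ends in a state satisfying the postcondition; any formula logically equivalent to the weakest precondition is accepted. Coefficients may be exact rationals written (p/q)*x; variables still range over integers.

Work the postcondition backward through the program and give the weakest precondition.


Working backward. After the program, the postcondition ((u - 3 ≥ 0 ∧ (3/2)*val + (3*s + s) < -4) ∨ 3*u - 5 > u + 7) ∧ (val - 3*u + 1 ≠ -2 ↔ val + 3*u + 1 ≥ u + 8) must hold; in canonical form it is ((u ≥ 3 ∧ 4*s + (3/2)*val < -4) ∨ 2*u > 12) ∧ (val ≠ 3*u - 3 ↔ 2*u + val ≥ 7).
Before skip: ((u ≥ 3 ∧ 4*s + (3/2)*val < -4) ∨ 2*u > 12) ∧ (val ≠ 3*u - 3 ↔ 2*u + val ≥ 7)
Before u := u + 9: ((u ≥ -6 ∧ 4*s + (3/2)*val < -4) ∨ 2*u > -6) ∧ (val ≠ 3*u + 24 ↔ 2*u + val ≥ -11)
Before u := 3*u + 3: ((3*u ≥ -9 ∧ 4*s + (3/2)*val < -4) ∨ 6*u > -12) ∧ (val ≠ 9*u + 33 ↔ 6*u + val ≥ -17)
Answer: WP = ((3*u ≥ -9 ∧ 4*s + (3/2)*val < -4) ∨ 6*u > -12) ∧ (val ≠ 9*u + 33 ↔ 6*u + val ≥ -17)


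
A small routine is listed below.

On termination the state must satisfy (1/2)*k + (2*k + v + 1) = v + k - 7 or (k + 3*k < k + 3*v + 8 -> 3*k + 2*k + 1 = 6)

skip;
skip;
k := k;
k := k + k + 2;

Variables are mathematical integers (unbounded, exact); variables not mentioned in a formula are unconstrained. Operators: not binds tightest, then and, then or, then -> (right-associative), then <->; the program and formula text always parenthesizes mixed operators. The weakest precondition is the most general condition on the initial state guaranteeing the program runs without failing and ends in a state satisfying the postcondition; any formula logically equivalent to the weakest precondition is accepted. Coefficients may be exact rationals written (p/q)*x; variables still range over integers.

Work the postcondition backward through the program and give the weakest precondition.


Working backward. After the program, the postcondition (1/2)*k + (2*k + v + 1) = v + k - 7 or (k + 3*k < k + 3*v + 8 -> 3*k + 2*k + 1 = 6) must hold; in canonical form it is (3/2)*k = -8 or (3*k < 3*v + 8 -> 5*k = 5).
Before k := k + k + 2: 3*k = -11 or (6*k < 3*v + 2 -> 10*k = -5)
Before k := k: 3*k = -11 or (6*k < 3*v + 2 -> 10*k = -5)
Before skip: 3*k = -11 or (6*k < 3*v + 2 -> 10*k = -5)
Before skip: 3*k = -11 or (6*k < 3*v + 2 -> 10*k = -5)
Answer: WP = 3*k = -11 or (6*k < 3*v + 2 -> 10*k = -5)


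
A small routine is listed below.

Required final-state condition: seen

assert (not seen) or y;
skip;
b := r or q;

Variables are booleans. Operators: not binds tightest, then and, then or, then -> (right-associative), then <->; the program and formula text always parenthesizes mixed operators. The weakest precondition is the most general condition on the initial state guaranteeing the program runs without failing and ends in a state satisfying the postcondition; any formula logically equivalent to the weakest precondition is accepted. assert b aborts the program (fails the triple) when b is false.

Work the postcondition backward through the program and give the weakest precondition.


Working backward. After the program, seen must hold.
Before b := r or q: seen
Before skip: seen
Before assert (not seen) or y: ((not seen) or y) and seen
Answer: WP = ((not seen) or y) and seen


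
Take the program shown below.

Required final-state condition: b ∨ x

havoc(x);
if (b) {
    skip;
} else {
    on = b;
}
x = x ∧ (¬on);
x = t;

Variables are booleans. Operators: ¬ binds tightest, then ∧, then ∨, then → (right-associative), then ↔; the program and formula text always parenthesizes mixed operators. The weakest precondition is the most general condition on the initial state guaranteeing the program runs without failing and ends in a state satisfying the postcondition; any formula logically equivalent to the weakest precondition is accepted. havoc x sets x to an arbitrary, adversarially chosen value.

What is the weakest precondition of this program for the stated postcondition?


Working backward. After the program, b ∨ x must hold.
Before x := t: b ∨ t
Before x := x ∧ (¬on): b ∨ t
Then branch requires b ∨ t; else branch requires b ∨ t.
Before the if: (b → (b ∨ t)) ∧ ((¬b) → (b ∨ t))
Before havoc x: (b → (b ∨ t)) ∧ ((¬b) → (b ∨ t))
Answer: WP = (b → (b ∨ t)) ∧ ((¬b) → (b ∨ t))


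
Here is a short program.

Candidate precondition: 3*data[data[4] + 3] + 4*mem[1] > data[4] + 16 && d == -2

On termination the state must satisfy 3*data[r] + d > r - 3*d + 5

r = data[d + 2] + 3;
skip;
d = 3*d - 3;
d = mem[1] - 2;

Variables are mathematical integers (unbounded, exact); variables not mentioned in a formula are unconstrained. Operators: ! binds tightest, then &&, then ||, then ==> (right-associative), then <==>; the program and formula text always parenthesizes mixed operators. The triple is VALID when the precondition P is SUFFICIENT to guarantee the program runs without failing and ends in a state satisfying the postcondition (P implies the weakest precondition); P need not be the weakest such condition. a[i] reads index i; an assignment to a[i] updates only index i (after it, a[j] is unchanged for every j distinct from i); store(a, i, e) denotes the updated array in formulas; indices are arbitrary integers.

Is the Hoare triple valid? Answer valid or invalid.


Working backward. After the program, the postcondition 3*data[r] + d > r - 3*d + 5 must hold; in canonical form it is 3*data[r] + 4*d > r + 5.
Before d := mem[1] - 2: 3*data[r] + 4*mem[1] > r + 13
Before d := 3*d - 3: 3*data[r] + 4*mem[1] > r + 13
Before skip: 3*data[r] + 4*mem[1] > r + 13
Before r := data[d + 2] + 3: 3*data[data[d + 2] + 3] + 4*mem[1] > data[d + 2] + 16
The weakest precondition is 3*data[data[d + 2] + 3] + 4*mem[1] > data[d + 2] + 16.
Check whether 3*data[data[4] + 3] + 4*mem[1] > data[4] + 16 && d == -2 implies it.
Countermodel: at the initial state d = -2, data = {[0] = 7040, [1] = -15521, [4] = 45645, [7043] = -15521, [45648] = 15222, elsewhere -15521}, mem = {[0] = -1, [1] = -1, [4] = -1, [7043] = -1, [45648] = -1, elsewhere -1}, the precondition holds but the weakest precondition fails.
Answer: invalid


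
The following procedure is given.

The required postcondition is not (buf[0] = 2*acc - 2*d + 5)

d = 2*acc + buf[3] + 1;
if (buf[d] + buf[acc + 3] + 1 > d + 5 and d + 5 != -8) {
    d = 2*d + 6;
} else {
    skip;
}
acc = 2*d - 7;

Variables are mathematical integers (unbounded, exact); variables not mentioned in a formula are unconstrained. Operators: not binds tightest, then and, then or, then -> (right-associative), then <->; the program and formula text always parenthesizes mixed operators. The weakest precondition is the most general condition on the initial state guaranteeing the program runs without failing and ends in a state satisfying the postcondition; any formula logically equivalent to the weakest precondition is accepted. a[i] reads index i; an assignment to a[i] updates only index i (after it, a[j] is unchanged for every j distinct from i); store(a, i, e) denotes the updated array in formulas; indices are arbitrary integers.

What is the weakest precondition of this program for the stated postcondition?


Working backward. After the program, the postcondition not (buf[0] = 2*acc - 2*d + 5) must hold; in canonical form it is not (buf[0] + 2*d = 2*acc + 5).
Before acc := 2*d - 7: not (buf[0] = 2*d - 9)
Then branch requires not (buf[0] = 4*d + 3); else branch requires not (buf[0] = 2*d - 9).
Before the if: ((buf[acc + 3] + buf[d] > d + 4 and d != -13) -> (not (buf[0] = 4*d + 3))) and ((not (buf[acc + 3] + buf[d] > d + 4 and d != -13)) -> (not (buf[0] = 2*d - 9)))
Before d := 2*acc + buf[3] + 1: ((buf[buf[3] + 2*acc + 1] + buf[acc + 3] > buf[3] + 2*acc + 5 and buf[3] + 2*acc != -14) -> (not (buf[0] = 4*buf[3] + 8*acc + 7))) and ((not (buf[buf[3] + 2*acc + 1] + buf[acc + 3] > buf[3] + 2*acc + 5 and buf[3] + 2*acc != -14)) -> (not (buf[0] = 2*buf[3] + 4*acc - 7)))
Answer: WP = ((buf[buf[3] + 2*acc + 1] + buf[acc + 3] > buf[3] + 2*acc + 5 and buf[3] + 2*acc != -14) -> (not (buf[0] = 4*buf[3] + 8*acc + 7))) and ((not (buf[buf[3] + 2*acc + 1] + buf[acc + 3] > buf[3] + 2*acc + 5 and buf[3] + 2*acc != -14)) -> (not (buf[0] = 2*buf[3] + 4*acc - 7)))


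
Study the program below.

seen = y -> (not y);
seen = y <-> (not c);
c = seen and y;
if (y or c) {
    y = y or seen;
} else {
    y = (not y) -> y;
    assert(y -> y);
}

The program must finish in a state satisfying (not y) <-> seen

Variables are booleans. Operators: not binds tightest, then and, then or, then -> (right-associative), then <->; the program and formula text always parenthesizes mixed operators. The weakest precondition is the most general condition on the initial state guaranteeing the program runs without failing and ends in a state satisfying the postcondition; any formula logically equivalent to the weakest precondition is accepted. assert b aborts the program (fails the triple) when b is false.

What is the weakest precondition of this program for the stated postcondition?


Working backward. After the program, (not y) <-> seen must hold.
Then branch requires (not (y or seen)) <-> seen; else branch requires (not ((not y) -> y)) <-> seen.
Before the if: ((y or c) -> ((not (y or seen)) <-> seen)) and ((not (y or c)) -> ((not ((not y) -> y)) <-> seen))
Before c := seen and y: ((y or (seen and y)) -> ((not (y or seen)) <-> seen)) and ((not (y or (seen and y))) -> ((not ((not y) -> y)) <-> seen))
Before seen := y <-> (not c): ((y or ((y <-> (not c)) and y)) -> ((not (y or (y <-> (not c)))) <-> (y <-> (not c)))) and ((not (y or ((y <-> (not c)) and y))) -> ((not ((not y) -> y)) <-> (y <-> (not c))))
Before seen := y -> (not y): ((y or ((y <-> (not c)) and y)) -> ((not (y or (y <-> (not c)))) <-> (y <-> (not c)))) and ((not (y or ((y <-> (not c)) and y))) -> ((not ((not y) -> y)) <-> (y <-> (not c))))
Answer: WP = ((y or ((y <-> (not c)) and y)) -> ((not (y or (y <-> (not c)))) <-> (y <-> (not c)))) and ((not (y or ((y <-> (not c)) and y))) -> ((not ((not y) -> y)) <-> (y <-> (not c))))


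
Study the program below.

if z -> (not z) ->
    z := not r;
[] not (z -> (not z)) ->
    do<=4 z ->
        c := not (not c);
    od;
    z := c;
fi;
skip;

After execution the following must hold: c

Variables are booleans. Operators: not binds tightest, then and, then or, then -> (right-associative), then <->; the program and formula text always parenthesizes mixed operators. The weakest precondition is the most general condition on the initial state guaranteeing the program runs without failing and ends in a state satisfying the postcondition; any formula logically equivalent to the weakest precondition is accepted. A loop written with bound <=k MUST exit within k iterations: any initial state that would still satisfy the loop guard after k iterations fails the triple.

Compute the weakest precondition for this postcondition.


Working backward. After the program, c must hold.
Before skip: c
Then branch requires c; else branch requires (z -> ((z -> ((z -> ((z -> ((not z) and c)) and ((not z) -> c))) and ((not z) -> c))) and ((not z) -> c))) and ((not z) -> c).
Before the if: ((z -> (not z)) -> c) and ((not (z -> (not z))) -> ((z -> ((z -> ((z -> ((z -> ((not z) and c)) and ((not z) -> c))) and ((not z) -> c))) and ((not z) -> c))) and ((not z) -> c)))
Answer: WP = ((z -> (not z)) -> c) and ((not (z -> (not z))) -> ((z -> ((z -> ((z -> ((z -> ((not z) and c)) and ((not z) -> c))) and ((not z) -> c))) and ((not z) -> c))) and ((not z) -> c)))


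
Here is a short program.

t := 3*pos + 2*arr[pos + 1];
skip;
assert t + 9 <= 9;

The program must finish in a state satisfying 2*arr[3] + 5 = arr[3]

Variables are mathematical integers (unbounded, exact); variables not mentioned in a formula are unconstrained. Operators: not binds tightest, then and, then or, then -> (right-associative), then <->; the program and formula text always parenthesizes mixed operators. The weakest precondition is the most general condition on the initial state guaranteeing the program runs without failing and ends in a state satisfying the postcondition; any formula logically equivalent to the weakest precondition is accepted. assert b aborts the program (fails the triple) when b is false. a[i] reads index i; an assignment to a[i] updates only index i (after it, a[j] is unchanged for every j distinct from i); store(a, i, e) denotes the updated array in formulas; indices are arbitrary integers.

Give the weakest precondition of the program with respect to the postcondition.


Working backward. After the program, the postcondition 2*arr[3] + 5 = arr[3] must hold; in canonical form it is arr[3] = -5.
Before assert t + 9 <= 9: t <= 0 and arr[3] = -5
Before skip: t <= 0 and arr[3] = -5
Before t := 3*pos + 2*arr[pos + 1]: 2*arr[pos + 1] + 3*pos <= 0 and arr[3] = -5
Answer: WP = 2*arr[pos + 1] + 3*pos <= 0 and arr[3] = -5
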